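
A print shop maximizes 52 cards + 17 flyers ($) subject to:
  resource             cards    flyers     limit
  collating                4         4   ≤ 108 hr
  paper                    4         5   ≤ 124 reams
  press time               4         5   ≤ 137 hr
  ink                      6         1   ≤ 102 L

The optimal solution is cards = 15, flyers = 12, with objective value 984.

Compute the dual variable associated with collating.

2.5

Binding: collating and ink. Non-binding: paper (4 unused), press time (17 unused).
Since paper, press time are not tight, their duals are 0.
Dual feasibility on the basic columns requires 4·y_collating + 6·y_ink = 52, 4·y_collating + 1·y_ink = 17.
Solving: y_collating = 2.5, y_ink = 7.
Shadow price of collating = 2.5.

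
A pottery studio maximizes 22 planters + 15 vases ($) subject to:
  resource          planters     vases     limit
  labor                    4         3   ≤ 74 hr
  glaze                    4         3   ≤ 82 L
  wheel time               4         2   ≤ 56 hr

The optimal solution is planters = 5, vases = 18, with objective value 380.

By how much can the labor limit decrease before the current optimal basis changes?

18

Binding constraints: labor, wheel time. The basis is B = [[4,3],[4,2]] with det -4.
Per unit decrease in labor, x* moves by d = (0.5, -1).
The basis stays optimal until vases reaches 0; allowable decrease = 18 hr.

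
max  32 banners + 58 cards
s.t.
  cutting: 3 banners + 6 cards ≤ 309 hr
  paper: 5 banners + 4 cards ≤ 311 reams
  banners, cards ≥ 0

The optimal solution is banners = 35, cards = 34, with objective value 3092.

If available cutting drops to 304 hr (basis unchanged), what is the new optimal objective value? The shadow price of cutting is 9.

Δb = -5, so new z* = 3092 + (9)·(-5) = 3092 − 45 = 3047.

3047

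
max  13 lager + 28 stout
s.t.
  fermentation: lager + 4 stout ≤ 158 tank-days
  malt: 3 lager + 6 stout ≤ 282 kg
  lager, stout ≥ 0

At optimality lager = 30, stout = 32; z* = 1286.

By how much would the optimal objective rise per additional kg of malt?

Both fermentation and malt are binding at x*.
From A_Bᵀ y = c: 1·y_fermentation + 3·y_malt = 13; 4·y_fermentation + 6·y_malt = 28.
This yields shadow prices y_fermentation = 1, y_malt = 4.
Shadow price of malt = 4.

4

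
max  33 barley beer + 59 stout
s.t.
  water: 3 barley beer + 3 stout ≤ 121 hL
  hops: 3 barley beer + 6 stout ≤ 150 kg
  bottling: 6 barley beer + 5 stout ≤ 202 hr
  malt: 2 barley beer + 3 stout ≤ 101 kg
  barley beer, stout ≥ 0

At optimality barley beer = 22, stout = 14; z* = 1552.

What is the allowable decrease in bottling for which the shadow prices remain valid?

77

Binding constraints: hops, bottling. The basis is B = [[3,6],[6,5]] with det -21.
Per unit decrease in bottling, x* moves by d = (-0.2857, 0.1429).
The basis stays optimal until barley beer reaches 0; allowable decrease = 77 hr.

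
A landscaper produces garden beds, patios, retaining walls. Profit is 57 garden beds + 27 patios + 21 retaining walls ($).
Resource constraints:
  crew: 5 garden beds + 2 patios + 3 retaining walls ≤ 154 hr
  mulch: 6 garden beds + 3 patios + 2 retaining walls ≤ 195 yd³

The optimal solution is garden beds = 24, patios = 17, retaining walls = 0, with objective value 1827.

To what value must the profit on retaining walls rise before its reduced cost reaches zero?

At the optimum: crew uses 154 of 154 (binding); mulch uses 195 of 195 (binding).
From A_Bᵀ y = c: 5·y_crew + 6·y_mulch = 57; 2·y_crew + 3·y_mulch = 27.
Solving: y_crew = 3, y_mulch = 7.
retaining walls enters the basis when its profit ≥ yᵀa₃ = 3·3 + 7·2 = 23.

23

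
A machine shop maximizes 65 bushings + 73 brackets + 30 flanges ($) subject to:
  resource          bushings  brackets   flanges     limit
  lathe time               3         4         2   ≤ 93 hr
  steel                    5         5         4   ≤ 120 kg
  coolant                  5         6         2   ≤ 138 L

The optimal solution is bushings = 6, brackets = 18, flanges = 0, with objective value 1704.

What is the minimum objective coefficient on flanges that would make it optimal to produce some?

Binding: steel and coolant. Non-binding: lathe time (3 unused).
Since lathe time is not tight, its dual is 0.
The binding rows give the dual system: 5·y_steel + 5·y_coolant = 65 and 5·y_steel + 6·y_coolant = 73.
→ y_steel = 5 and y_coolant = 8.
flanges enters the basis when its profit ≥ yᵀa₃ = 5·4 + 8·2 = 36.

36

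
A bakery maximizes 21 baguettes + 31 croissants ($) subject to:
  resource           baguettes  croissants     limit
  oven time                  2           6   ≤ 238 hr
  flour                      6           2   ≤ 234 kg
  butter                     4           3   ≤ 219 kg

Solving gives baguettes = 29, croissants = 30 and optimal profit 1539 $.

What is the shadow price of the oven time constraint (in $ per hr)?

Check each constraint at x*: oven time 238/238 (tight); flour 234/234 (tight); butter 206/219 (slack 13).
Since butter is not tight, its dual is 0.
Dual feasibility on the basic columns requires 2·y_oven time + 6·y_flour = 21, 6·y_oven time + 2·y_flour = 31.
→ y_oven time = 4.5 and y_flour = 2.
Shadow price of oven time = 4.5.

4.5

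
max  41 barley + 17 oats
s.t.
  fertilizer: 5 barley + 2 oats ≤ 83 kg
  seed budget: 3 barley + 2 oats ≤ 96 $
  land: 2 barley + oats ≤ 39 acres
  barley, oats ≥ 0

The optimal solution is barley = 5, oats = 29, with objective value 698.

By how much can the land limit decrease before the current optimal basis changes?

Binding constraints: fertilizer, land. The basis is B = [[5,2],[2,1]] with det 1.
Per unit decrease in land, x* moves by d = (2, -5).
The basis stays optimal until oats reaches 0; allowable decrease = 5.8 acres.

5.8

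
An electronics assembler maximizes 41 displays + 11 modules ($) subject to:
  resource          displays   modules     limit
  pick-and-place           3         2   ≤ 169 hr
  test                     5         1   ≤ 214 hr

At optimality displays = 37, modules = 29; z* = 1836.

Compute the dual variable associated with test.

7

Check each constraint at x*: pick-and-place 169/169 (tight); test 214/214 (tight).
Dual feasibility on the basic columns requires 3·y_pick-and-place + 5·y_test = 41, 2·y_pick-and-place + 1·y_test = 11.
This yields shadow prices y_pick-and-place = 2, y_test = 7.
Shadow price of test = 7.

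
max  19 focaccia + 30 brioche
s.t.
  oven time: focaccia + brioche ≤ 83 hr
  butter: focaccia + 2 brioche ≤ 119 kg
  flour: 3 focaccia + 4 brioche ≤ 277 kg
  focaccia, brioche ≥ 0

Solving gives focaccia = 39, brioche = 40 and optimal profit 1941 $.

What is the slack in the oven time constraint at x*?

oven time used = 1·39 + 1·40 = 79; slack = 83 − 79 = 4.

4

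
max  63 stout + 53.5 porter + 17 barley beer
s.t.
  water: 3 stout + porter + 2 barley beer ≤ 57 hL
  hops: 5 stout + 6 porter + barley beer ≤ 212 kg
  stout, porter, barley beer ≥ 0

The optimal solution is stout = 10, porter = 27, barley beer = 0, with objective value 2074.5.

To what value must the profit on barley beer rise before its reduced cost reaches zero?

24.5

Check each constraint at x*: water 57/57 (tight); hops 212/212 (tight).
The binding rows give the dual system: 3·y_water + 5·y_hops = 63 and 1·y_water + 6·y_hops = 53.5.
This yields shadow prices y_water = 8.5, y_hops = 7.5.
barley beer enters the basis when its profit ≥ yᵀa₃ = 8.5·2 + 7.5·1 = 24.5.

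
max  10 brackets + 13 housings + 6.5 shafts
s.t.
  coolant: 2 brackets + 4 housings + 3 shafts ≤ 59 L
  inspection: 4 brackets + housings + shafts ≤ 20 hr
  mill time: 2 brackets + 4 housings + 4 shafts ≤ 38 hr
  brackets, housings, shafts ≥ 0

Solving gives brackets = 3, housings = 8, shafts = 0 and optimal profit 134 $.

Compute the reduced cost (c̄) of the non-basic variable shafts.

-6.5

Binding: inspection and mill time. Non-binding: coolant (21 unused).
Slack constraints have shadow price 0 (complementary slackness).
Dual feasibility on the basic columns requires 4·y_inspection + 2·y_mill time = 10, 1·y_inspection + 4·y_mill time = 13.
→ y_inspection = 1 and y_mill time = 3.
Reduced cost of shafts: c₃ − yᵀa₃ = 6.5 − (1·1 + 3·4) = 6.5 − 13 = -6.5.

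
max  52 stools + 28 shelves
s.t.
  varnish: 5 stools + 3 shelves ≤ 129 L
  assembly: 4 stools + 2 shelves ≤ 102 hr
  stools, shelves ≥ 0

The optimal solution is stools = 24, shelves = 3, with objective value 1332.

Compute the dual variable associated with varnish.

4

At the optimum: varnish uses 129 of 129 (binding); assembly uses 102 of 102 (binding).
Dual feasibility on the basic columns requires 5·y_varnish + 4·y_assembly = 52, 3·y_varnish + 2·y_assembly = 28.
→ y_varnish = 4 and y_assembly = 8.
Shadow price of varnish = 4.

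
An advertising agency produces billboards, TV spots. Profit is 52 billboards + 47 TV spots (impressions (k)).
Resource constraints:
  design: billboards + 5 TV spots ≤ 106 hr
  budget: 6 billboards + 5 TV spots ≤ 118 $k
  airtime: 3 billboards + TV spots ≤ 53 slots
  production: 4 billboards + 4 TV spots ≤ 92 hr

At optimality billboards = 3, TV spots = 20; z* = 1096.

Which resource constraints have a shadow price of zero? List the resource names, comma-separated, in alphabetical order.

airtime, design

design: 103/106 (slack 3)
budget: 118/118 (binding)
airtime: 29/53 (slack 24)
production: 92/92 (binding)
By complementary slackness, a constraint with positive slack has shadow price 0 → airtime, design.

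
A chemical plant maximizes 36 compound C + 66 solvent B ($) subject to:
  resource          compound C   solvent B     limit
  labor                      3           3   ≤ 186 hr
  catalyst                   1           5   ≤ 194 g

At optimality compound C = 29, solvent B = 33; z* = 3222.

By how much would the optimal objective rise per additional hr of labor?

9.5

At the optimum: labor uses 186 of 186 (binding); catalyst uses 194 of 194 (binding).
Dual feasibility on the basic columns requires 3·y_labor + 1·y_catalyst = 36, 3·y_labor + 5·y_catalyst = 66.
Solving: y_labor = 9.5, y_catalyst = 7.5.
Shadow price of labor = 9.5.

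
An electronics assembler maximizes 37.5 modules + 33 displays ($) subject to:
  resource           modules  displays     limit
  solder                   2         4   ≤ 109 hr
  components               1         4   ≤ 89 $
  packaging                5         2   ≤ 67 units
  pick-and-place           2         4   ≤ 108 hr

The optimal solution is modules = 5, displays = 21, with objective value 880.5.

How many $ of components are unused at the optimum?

0

components used = 1·5 + 4·21 = 89; slack = 89 − 89 = 0.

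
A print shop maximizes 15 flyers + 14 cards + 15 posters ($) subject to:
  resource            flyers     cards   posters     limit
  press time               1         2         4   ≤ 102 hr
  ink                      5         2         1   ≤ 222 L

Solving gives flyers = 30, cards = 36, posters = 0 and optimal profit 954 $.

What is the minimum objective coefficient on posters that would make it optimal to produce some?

22

At the optimum: press time uses 102 of 102 (binding); ink uses 222 of 222 (binding).
The binding rows give the dual system: 1·y_press time + 5·y_ink = 15 and 2·y_press time + 2·y_ink = 14.
Solving: y_press time = 5, y_ink = 2.
posters enters the basis when its profit ≥ yᵀa₃ = 5·4 + 2·1 = 22.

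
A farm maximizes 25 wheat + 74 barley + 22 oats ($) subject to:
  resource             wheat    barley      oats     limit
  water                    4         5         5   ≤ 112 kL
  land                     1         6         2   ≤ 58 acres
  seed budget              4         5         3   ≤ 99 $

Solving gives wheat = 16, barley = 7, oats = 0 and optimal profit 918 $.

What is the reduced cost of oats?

At the optimum: water uses 99 of 112 (slack = 13); land uses 58 of 58 (binding); seed budget uses 99 of 99 (binding).
By complementary slackness, y = 0 for the non-binding constraint.
From A_Bᵀ y = c: 1·y_land + 4·y_seed budget = 25; 6·y_land + 5·y_seed budget = 74.
This yields shadow prices y_land = 9, y_seed budget = 4.
Reduced cost of oats: c₃ − yᵀa₃ = 22 − (9·2 + 4·3) = 22 − 30 = -8.

-8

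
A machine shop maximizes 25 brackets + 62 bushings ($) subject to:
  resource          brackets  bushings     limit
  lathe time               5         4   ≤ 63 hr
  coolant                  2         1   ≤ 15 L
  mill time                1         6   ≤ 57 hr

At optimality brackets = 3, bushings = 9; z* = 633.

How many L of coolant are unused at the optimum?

coolant used = 2·3 + 1·9 = 15; slack = 15 − 15 = 0.

0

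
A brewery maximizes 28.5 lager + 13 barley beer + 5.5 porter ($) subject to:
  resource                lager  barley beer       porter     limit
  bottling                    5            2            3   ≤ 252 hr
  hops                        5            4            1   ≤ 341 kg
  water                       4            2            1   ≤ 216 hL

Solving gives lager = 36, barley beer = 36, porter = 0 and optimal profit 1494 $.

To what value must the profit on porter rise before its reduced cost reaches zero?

Binding: bottling and water. Non-binding: hops (17 unused).
Slack constraints have shadow price 0 (complementary slackness).
Dual feasibility on the basic columns requires 5·y_bottling + 4·y_water = 28.5, 2·y_bottling + 2·y_water = 13.
→ y_bottling = 2.5 and y_water = 4.
porter enters the basis when its profit ≥ yᵀa₃ = 2.5·3 + 4·1 = 11.5.

11.5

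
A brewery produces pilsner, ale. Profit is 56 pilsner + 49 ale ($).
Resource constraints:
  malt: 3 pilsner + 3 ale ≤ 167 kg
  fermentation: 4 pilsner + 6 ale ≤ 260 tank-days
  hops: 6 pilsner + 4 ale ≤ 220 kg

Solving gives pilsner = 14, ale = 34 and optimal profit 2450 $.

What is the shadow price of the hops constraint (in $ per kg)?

7

Binding: fermentation and hops. Non-binding: malt (23 unused).
By complementary slackness, y = 0 for the non-binding constraint.
Dual feasibility on the basic columns requires 4·y_fermentation + 6·y_hops = 56, 6·y_fermentation + 4·y_hops = 49.
→ y_fermentation = 3.5 and y_hops = 7.
Shadow price of hops = 7.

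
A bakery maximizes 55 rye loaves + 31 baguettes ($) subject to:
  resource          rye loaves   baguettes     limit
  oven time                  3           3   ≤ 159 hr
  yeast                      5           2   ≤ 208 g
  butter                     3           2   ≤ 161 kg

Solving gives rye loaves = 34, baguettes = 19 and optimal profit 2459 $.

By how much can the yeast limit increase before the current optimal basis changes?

57

Binding constraints: oven time, yeast. The basis is B = [[3,3],[5,2]] with det -9.
Per unit increase in yeast, x* moves by d = (0.3333, -0.3333).
The basis stays optimal until baguettes reaches 0; allowable increase = 57 g.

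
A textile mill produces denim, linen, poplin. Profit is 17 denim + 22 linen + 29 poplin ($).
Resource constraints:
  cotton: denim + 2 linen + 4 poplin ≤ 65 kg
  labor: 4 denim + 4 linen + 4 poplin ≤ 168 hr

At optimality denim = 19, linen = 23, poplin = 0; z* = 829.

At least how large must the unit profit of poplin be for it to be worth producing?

At the optimum: cotton uses 65 of 65 (binding); labor uses 168 of 168 (binding).
From A_Bᵀ y = c: 1·y_cotton + 4·y_labor = 17; 2·y_cotton + 4·y_labor = 22.
This yields shadow prices y_cotton = 5, y_labor = 3.
poplin enters the basis when its profit ≥ yᵀa₃ = 5·4 + 3·4 = 32.

32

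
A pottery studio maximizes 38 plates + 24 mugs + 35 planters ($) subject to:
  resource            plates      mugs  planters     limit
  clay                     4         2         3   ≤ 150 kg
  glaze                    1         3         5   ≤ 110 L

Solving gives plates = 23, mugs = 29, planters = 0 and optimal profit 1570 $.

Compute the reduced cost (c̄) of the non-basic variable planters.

Both clay and glaze are binding at x*.
Dual feasibility on the basic columns requires 4·y_clay + 1·y_glaze = 38, 2·y_clay + 3·y_glaze = 24.
Solving: y_clay = 9, y_glaze = 2.
Reduced cost of planters: c₃ − yᵀa₃ = 35 − (9·3 + 2·5) = 35 − 37 = -2.

-2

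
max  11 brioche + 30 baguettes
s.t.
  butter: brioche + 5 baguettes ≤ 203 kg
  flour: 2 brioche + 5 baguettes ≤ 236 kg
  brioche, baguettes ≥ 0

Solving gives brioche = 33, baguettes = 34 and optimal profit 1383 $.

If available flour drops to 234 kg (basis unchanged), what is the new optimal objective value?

Check each constraint at x*: butter 203/203 (tight); flour 236/236 (tight).
From A_Bᵀ y = c: 1·y_butter + 2·y_flour = 11; 5·y_butter + 5·y_flour = 30.
This yields shadow prices y_butter = 1, y_flour = 5.
Δz = y_flour·Δb = 5 × (-2) = -10, so new z* = 1383 − 10 = 1373.

1373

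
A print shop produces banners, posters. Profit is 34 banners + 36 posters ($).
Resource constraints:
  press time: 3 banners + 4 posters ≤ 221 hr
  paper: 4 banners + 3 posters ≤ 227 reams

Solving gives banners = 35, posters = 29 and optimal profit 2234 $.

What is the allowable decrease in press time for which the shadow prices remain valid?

Binding constraints: press time, paper. The basis is B = [[3,4],[4,3]] with det -7.
Per unit decrease in press time, x* moves by d = (0.4286, -0.5714).
The basis stays optimal until posters reaches 0; allowable decrease = 50.75 hr.

50.75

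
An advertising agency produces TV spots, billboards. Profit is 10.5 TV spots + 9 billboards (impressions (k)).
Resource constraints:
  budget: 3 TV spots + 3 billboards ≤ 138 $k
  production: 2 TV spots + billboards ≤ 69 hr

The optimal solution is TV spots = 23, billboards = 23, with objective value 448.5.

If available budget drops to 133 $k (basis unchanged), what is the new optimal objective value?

At the optimum: budget uses 138 of 138 (binding); production uses 69 of 69 (binding).
From A_Bᵀ y = c: 3·y_budget + 2·y_production = 10.5; 3·y_budget + 1·y_production = 9.
Solving: y_budget = 2.5, y_production = 1.5.
Δz = y_budget·Δb = 2.5 × (-5) = -12.5, so new z* = 448.5 − 12.5 = 436.

436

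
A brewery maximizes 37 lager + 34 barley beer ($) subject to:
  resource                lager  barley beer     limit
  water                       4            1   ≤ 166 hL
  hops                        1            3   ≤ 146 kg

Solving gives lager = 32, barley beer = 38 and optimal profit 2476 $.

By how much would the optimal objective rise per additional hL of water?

Check each constraint at x*: water 166/166 (tight); hops 146/146 (tight).
The binding rows give the dual system: 4·y_water + 1·y_hops = 37 and 1·y_water + 3·y_hops = 34.
→ y_water = 7 and y_hops = 9.
Shadow price of water = 7.

7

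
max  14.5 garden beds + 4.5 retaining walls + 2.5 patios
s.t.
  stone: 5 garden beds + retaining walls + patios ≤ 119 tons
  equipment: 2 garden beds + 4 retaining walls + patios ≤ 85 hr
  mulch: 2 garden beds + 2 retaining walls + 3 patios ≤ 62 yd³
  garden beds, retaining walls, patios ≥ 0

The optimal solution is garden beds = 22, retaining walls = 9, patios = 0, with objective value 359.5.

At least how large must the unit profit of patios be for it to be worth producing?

At the optimum: stone uses 119 of 119 (binding); equipment uses 80 of 85 (slack = 5); mulch uses 62 of 62 (binding).
Slack constraints have shadow price 0 (complementary slackness).
From A_Bᵀ y = c: 5·y_stone + 2·y_mulch = 14.5; 1·y_stone + 2·y_mulch = 4.5.
This yields shadow prices y_stone = 2.5, y_mulch = 1.
patios enters the basis when its profit ≥ yᵀa₃ = 2.5·1 + 1·3 = 5.5.

5.5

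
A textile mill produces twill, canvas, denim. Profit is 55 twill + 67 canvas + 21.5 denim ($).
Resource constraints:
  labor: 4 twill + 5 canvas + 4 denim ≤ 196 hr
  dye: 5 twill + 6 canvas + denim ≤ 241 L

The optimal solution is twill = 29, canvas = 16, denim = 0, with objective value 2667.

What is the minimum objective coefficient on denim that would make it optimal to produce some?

27

Check each constraint at x*: labor 196/196 (tight); dye 241/241 (tight).
The binding rows give the dual system: 4·y_labor + 5·y_dye = 55 and 5·y_labor + 6·y_dye = 67.
Solving: y_labor = 5, y_dye = 7.
denim enters the basis when its profit ≥ yᵀa₃ = 5·4 + 7·1 = 27.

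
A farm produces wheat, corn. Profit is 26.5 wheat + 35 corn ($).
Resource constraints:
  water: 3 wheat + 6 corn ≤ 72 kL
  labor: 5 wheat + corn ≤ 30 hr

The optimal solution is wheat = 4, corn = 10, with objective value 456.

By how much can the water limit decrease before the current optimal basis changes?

54

Binding constraints: water, labor. The basis is B = [[3,6],[5,1]] with det -27.
Per unit decrease in water, x* moves by d = (0.037, -0.1852).
The basis stays optimal until corn reaches 0; allowable decrease = 54 kL.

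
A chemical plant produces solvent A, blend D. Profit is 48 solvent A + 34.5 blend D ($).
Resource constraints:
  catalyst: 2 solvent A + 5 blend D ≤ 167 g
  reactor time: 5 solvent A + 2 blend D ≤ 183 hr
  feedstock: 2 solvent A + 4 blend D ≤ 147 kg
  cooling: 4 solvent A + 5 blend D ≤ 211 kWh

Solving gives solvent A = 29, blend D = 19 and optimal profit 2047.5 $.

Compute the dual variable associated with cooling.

Check each constraint at x*: catalyst 153/167 (slack 14); reactor time 183/183 (tight); feedstock 134/147 (slack 13); cooling 211/211 (tight).
By complementary slackness, y = 0 for the non-binding constraints.
Dual feasibility on the basic columns requires 5·y_reactor time + 4·y_cooling = 48, 2·y_reactor time + 5·y_cooling = 34.5.
This yields shadow prices y_reactor time = 6, y_cooling = 4.5.
Shadow price of cooling = 4.5.

4.5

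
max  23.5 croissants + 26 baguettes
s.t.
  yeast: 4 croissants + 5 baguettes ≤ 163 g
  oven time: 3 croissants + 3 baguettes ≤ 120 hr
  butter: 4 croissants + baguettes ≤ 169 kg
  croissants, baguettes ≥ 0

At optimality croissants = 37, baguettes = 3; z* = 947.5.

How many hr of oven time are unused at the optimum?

oven time used = 3·37 + 3·3 = 120; slack = 120 − 120 = 0.

0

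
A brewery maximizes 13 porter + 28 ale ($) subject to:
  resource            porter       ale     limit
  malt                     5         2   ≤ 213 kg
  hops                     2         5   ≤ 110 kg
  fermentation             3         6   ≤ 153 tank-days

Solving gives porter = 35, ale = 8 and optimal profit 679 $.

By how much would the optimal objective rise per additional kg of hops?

At the optimum: malt uses 191 of 213 (slack = 22); hops uses 110 of 110 (binding); fermentation uses 153 of 153 (binding).
By complementary slackness, y = 0 for the non-binding constraint.
Dual feasibility on the basic columns requires 2·y_hops + 3·y_fermentation = 13, 5·y_hops + 6·y_fermentation = 28.
Solving: y_hops = 2, y_fermentation = 3.
Shadow price of hops = 2.

2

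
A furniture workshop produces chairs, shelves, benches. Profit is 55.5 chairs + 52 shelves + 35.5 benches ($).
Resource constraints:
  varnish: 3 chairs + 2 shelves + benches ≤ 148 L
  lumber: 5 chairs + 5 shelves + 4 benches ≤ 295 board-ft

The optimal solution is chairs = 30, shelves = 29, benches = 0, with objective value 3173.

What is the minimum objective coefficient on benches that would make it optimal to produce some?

At the optimum: varnish uses 148 of 148 (binding); lumber uses 295 of 295 (binding).
Dual feasibility on the basic columns requires 3·y_varnish + 5·y_lumber = 55.5, 2·y_varnish + 5·y_lumber = 52.
→ y_varnish = 3.5 and y_lumber = 9.
benches enters the basis when its profit ≥ yᵀa₃ = 3.5·1 + 9·4 = 39.5.

39.5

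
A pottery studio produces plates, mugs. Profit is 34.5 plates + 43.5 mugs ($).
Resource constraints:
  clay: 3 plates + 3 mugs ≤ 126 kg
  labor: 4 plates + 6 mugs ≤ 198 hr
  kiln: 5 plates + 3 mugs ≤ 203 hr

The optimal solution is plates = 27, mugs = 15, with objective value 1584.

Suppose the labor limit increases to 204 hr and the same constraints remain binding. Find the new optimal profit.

1611

At the optimum: clay uses 126 of 126 (binding); labor uses 198 of 198 (binding); kiln uses 180 of 203 (slack = 23).
Since kiln is not tight, its dual is 0.
The binding rows give the dual system: 3·y_clay + 4·y_labor = 34.5 and 3·y_clay + 6·y_labor = 43.5.
This yields shadow prices y_clay = 5.5, y_labor = 4.5.
Δz = y_labor·Δb = 4.5 × (6) = 27, so new z* = 1584 + 27 = 1611.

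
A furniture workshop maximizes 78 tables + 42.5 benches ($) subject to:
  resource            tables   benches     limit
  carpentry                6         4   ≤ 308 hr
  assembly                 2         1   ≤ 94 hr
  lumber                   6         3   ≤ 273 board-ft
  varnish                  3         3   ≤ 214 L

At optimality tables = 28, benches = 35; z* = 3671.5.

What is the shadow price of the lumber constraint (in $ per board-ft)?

9.5

At the optimum: carpentry uses 308 of 308 (binding); assembly uses 91 of 94 (slack = 3); lumber uses 273 of 273 (binding); varnish uses 189 of 214 (slack = 25).
By complementary slackness, y = 0 for the non-binding constraints.
From A_Bᵀ y = c: 6·y_carpentry + 6·y_lumber = 78; 4·y_carpentry + 3·y_lumber = 42.5.
Solving: y_carpentry = 3.5, y_lumber = 9.5.
Shadow price of lumber = 9.5.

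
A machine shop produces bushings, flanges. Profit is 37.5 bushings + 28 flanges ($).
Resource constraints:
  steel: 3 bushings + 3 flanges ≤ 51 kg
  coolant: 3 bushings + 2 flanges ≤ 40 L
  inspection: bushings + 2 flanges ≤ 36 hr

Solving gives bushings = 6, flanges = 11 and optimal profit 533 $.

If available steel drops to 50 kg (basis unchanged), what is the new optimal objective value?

At the optimum: steel uses 51 of 51 (binding); coolant uses 40 of 40 (binding); inspection uses 28 of 36 (slack = 8).
Slack constraints have shadow price 0 (complementary slackness).
Dual feasibility on the basic columns requires 3·y_steel + 3·y_coolant = 37.5, 3·y_steel + 2·y_coolant = 28.
This yields shadow prices y_steel = 3, y_coolant = 9.5.
Δz = y_steel·Δb = 3 × (-1) = -3, so new z* = 533 − 3 = 530.

530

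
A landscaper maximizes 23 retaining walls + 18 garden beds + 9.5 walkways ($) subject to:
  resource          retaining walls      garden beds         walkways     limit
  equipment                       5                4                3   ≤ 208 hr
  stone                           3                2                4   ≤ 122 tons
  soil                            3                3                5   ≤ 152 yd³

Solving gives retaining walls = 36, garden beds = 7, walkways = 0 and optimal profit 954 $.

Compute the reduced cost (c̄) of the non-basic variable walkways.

Binding: equipment and stone. Non-binding: soil (23 unused).
Slack constraints have shadow price 0 (complementary slackness).
The binding rows give the dual system: 5·y_equipment + 3·y_stone = 23 and 4·y_equipment + 2·y_stone = 18.
This yields shadow prices y_equipment = 4, y_stone = 1.
Reduced cost of walkways: c₃ − yᵀa₃ = 9.5 − (4·3 + 1·4) = 9.5 − 16 = -6.5.

-6.5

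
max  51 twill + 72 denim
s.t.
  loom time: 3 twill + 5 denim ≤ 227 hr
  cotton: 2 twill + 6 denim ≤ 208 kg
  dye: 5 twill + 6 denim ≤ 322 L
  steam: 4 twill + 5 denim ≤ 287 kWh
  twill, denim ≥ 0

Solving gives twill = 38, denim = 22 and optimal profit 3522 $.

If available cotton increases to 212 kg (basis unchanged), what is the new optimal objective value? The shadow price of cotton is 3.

Δb = 4, so new z* = 3522 + (3)·(4) = 3522 + 12 = 3534.

3534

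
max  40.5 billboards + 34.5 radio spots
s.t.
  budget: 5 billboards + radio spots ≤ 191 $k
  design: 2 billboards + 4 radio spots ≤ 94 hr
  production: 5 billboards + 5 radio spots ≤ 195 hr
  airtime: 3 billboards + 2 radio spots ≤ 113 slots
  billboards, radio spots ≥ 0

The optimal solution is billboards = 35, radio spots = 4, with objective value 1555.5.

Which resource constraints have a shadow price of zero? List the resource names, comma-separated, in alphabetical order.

budget: 179/191 (slack 12)
design: 86/94 (slack 8)
production: 195/195 (binding)
airtime: 113/113 (binding)
By complementary slackness, a constraint with positive slack has shadow price 0 → budget, design.

budget, design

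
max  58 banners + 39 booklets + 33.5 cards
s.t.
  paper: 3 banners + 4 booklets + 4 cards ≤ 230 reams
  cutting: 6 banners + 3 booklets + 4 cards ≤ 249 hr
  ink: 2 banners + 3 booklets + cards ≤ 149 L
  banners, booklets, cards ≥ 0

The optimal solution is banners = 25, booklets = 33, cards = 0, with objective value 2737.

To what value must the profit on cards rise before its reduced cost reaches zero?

37

At the optimum: paper uses 207 of 230 (slack = 23); cutting uses 249 of 249 (binding); ink uses 149 of 149 (binding).
By complementary slackness, y = 0 for the non-binding constraint.
Dual feasibility on the basic columns requires 6·y_cutting + 2·y_ink = 58, 3·y_cutting + 3·y_ink = 39.
This yields shadow prices y_cutting = 8, y_ink = 5.
cards enters the basis when its profit ≥ yᵀa₃ = 8·4 + 5·1 = 37.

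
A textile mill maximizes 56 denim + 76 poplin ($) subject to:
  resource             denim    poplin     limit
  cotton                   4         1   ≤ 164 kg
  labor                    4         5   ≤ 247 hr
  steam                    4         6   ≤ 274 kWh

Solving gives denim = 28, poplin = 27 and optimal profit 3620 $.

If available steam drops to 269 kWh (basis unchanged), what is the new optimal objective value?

3590

At the optimum: cotton uses 139 of 164 (slack = 25); labor uses 247 of 247 (binding); steam uses 274 of 274 (binding).
Since cotton is not tight, its dual is 0.
Dual feasibility on the basic columns requires 4·y_labor + 4·y_steam = 56, 5·y_labor + 6·y_steam = 76.
→ y_labor = 8 and y_steam = 6.
Δz = y_steam·Δb = 6 × (-5) = -30, so new z* = 3620 − 30 = 3590.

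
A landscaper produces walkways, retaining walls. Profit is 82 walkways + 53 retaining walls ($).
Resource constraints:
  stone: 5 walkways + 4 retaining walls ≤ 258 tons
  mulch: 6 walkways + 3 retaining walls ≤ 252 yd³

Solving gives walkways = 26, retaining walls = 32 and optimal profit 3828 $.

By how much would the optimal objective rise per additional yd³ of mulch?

7

Both stone and mulch are binding at x*.
The binding rows give the dual system: 5·y_stone + 6·y_mulch = 82 and 4·y_stone + 3·y_mulch = 53.
→ y_stone = 8 and y_mulch = 7.
Shadow price of mulch = 7.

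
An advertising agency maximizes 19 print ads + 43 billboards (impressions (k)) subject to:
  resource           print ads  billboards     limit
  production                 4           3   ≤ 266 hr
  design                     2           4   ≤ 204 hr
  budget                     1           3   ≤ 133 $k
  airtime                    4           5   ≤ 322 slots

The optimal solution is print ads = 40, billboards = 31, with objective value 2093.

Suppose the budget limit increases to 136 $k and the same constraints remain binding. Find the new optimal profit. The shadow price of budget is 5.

Δb = 3, so new z* = 2093 + (5)·(3) = 2093 + 15 = 2108.

2108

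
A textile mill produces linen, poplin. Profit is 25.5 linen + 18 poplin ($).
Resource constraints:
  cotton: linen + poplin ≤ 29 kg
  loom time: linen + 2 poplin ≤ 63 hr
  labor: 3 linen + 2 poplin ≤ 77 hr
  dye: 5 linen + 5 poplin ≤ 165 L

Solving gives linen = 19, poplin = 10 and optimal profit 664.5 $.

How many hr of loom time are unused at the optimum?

loom time used = 1·19 + 2·10 = 39; slack = 63 − 39 = 24.

24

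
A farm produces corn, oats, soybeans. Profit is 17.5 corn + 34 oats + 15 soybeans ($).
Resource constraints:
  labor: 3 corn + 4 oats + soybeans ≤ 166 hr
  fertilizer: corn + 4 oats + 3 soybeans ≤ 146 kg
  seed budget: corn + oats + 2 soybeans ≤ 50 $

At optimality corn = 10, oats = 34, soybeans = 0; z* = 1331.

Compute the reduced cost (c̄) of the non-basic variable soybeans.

Check each constraint at x*: labor 166/166 (tight); fertilizer 146/146 (tight); seed budget 44/50 (slack 6).
By complementary slackness, y = 0 for the non-binding constraint.
From A_Bᵀ y = c: 3·y_labor + 1·y_fertilizer = 17.5; 4·y_labor + 4·y_fertilizer = 34.
→ y_labor = 4.5 and y_fertilizer = 4.
Reduced cost of soybeans: c₃ − yᵀa₃ = 15 − (4.5·1 + 4·3) = 15 − 16.5 = -1.5.

-1.5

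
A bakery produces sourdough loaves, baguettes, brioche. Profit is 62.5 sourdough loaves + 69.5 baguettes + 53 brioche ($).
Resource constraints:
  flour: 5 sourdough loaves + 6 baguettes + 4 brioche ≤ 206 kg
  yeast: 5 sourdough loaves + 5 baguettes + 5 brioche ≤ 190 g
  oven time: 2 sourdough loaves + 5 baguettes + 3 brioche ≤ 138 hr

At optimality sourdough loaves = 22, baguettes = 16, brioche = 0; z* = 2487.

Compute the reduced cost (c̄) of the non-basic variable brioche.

At the optimum: flour uses 206 of 206 (binding); yeast uses 190 of 190 (binding); oven time uses 124 of 138 (slack = 14).
By complementary slackness, y = 0 for the non-binding constraint.
From A_Bᵀ y = c: 5·y_flour + 5·y_yeast = 62.5; 6·y_flour + 5·y_yeast = 69.5.
This yields shadow prices y_flour = 7, y_yeast = 5.5.
Reduced cost of brioche: c₃ − yᵀa₃ = 53 − (7·4 + 5.5·5) = 53 − 55.5 = -2.5.

-2.5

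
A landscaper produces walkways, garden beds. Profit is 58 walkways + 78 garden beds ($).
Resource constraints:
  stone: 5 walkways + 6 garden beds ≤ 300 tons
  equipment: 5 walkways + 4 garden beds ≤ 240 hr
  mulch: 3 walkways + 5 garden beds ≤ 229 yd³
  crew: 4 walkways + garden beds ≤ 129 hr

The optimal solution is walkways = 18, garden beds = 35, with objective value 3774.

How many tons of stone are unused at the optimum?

stone used = 5·18 + 6·35 = 300; slack = 300 − 300 = 0.

0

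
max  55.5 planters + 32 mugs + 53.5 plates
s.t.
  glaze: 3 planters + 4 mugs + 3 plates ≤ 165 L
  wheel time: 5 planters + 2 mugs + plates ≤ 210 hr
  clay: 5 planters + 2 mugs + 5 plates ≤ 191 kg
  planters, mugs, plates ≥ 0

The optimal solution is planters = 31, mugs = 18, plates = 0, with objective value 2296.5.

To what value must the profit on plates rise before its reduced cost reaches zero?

55.5

At the optimum: glaze uses 165 of 165 (binding); wheel time uses 191 of 210 (slack = 19); clay uses 191 of 191 (binding).
Slack constraints have shadow price 0 (complementary slackness).
From A_Bᵀ y = c: 3·y_glaze + 5·y_clay = 55.5; 4·y_glaze + 2·y_clay = 32.
Solving: y_glaze = 3.5, y_clay = 9.
plates enters the basis when its profit ≥ yᵀa₃ = 3.5·3 + 9·5 = 55.5.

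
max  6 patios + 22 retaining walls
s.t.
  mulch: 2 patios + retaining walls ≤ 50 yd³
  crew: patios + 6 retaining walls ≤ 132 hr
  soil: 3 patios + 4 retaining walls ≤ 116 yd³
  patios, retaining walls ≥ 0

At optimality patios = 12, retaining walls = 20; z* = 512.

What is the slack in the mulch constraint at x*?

6

mulch used = 2·12 + 1·20 = 44; slack = 50 − 44 = 6.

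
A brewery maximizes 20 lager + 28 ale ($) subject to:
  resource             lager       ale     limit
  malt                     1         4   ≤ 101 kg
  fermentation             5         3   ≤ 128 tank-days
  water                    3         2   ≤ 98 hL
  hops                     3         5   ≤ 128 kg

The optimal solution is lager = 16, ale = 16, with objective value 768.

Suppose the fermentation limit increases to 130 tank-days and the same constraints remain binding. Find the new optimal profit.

770

Check each constraint at x*: malt 80/101 (slack 21); fermentation 128/128 (tight); water 80/98 (slack 18); hops 128/128 (tight).
Since malt, water are not tight, their duals are 0.
The binding rows give the dual system: 5·y_fermentation + 3·y_hops = 20 and 3·y_fermentation + 5·y_hops = 28.
This yields shadow prices y_fermentation = 1, y_hops = 5.
Δz = y_fermentation·Δb = 1 × (2) = 2, so new z* = 768 + 2 = 770.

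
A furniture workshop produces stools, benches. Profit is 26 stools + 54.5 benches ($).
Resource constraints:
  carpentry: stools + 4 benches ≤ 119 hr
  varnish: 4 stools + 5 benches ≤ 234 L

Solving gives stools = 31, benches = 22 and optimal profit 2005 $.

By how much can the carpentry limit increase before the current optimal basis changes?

Binding constraints: carpentry, varnish. The basis is B = [[1,4],[4,5]] with det -11.
Per unit increase in carpentry, x* moves by d = (-0.4545, 0.3636).
The basis stays optimal until stools reaches 0; allowable increase = 68.2 hr.

68.2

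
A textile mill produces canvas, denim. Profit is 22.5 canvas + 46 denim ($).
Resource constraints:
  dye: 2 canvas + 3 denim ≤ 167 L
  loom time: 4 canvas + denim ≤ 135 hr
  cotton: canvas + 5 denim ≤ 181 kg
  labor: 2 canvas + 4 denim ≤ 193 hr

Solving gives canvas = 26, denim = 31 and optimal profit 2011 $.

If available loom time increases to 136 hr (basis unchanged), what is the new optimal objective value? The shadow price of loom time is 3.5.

Δb = 1, so new z* = 2011 + (3.5)·(1) = 2011 + 3.5 = 2014.5.

2014.5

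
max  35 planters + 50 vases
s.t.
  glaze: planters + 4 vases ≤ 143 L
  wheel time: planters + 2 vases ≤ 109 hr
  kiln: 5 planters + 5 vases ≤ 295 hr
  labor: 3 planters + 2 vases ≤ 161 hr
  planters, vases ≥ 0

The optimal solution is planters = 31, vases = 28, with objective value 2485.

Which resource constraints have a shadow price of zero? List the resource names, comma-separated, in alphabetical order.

glaze: 143/143 (binding)
wheel time: 87/109 (slack 22)
kiln: 295/295 (binding)
labor: 149/161 (slack 12)
By complementary slackness, a constraint with positive slack has shadow price 0 → labor, wheel time.

labor, wheel time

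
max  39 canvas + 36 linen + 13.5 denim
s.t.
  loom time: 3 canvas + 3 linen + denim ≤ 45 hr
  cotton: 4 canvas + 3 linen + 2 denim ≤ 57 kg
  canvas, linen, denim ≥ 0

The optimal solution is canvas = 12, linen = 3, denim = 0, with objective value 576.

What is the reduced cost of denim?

-1.5

Check each constraint at x*: loom time 45/45 (tight); cotton 57/57 (tight).
Dual feasibility on the basic columns requires 3·y_loom time + 4·y_cotton = 39, 3·y_loom time + 3·y_cotton = 36.
Solving: y_loom time = 9, y_cotton = 3.
Reduced cost of denim: c₃ − yᵀa₃ = 13.5 − (9·1 + 3·2) = 13.5 − 15 = -1.5.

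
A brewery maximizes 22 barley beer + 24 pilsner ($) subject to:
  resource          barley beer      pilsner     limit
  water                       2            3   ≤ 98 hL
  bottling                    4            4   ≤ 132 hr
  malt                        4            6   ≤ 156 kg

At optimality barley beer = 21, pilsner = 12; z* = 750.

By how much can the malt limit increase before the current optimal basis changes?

40

Binding constraints: bottling, malt. The basis is B = [[4,4],[4,6]] with det 8.
Per unit increase in malt, x* moves by d = (-0.5, 0.5).
The basis stays optimal until water becomes binding; allowable increase = 40 kg.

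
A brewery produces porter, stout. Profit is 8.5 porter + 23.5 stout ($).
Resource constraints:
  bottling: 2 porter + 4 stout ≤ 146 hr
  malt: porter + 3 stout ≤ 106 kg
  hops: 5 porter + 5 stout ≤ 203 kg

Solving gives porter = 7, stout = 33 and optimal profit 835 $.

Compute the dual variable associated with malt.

6.5

Check each constraint at x*: bottling 146/146 (tight); malt 106/106 (tight); hops 200/203 (slack 3).
Since hops is not tight, its dual is 0.
From A_Bᵀ y = c: 2·y_bottling + 1·y_malt = 8.5; 4·y_bottling + 3·y_malt = 23.5.
→ y_bottling = 1 and y_malt = 6.5.
Shadow price of malt = 6.5.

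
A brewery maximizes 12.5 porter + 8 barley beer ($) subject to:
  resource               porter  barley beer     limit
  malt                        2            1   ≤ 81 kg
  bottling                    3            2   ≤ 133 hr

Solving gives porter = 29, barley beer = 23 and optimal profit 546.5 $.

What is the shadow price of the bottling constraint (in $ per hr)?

At the optimum: malt uses 81 of 81 (binding); bottling uses 133 of 133 (binding).
The binding rows give the dual system: 2·y_malt + 3·y_bottling = 12.5 and 1·y_malt + 2·y_bottling = 8.
This yields shadow prices y_malt = 1, y_bottling = 3.5.
Shadow price of bottling = 3.5.

3.5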